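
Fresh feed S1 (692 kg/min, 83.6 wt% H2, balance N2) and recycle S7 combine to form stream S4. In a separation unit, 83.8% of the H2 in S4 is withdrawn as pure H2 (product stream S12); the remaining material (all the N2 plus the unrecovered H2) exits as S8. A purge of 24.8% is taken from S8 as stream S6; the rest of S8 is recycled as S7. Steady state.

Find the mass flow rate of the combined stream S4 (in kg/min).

1116 kg/min

N2 enters only via S1 and leaves only via the purge: 692×0.164 = 0.248×(N2 in S8), and the separation unit passes all N2, so N2 in S4 = N2 in S8 = 457.61 kg/min.
H2 in S4: m_A = 692×0.836 + (1−0.248)·(1−0.838)·m_A, so m_A = 578.51/0.8782 = 658.77 kg/min.
S4 = 658.77 + 457.61 = 1116.4 kg/min.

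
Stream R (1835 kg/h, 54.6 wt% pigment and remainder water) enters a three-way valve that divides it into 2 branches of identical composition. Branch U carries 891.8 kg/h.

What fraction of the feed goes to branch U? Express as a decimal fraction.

Fraction to U = 891.8/1835 = 0.4860.

0.486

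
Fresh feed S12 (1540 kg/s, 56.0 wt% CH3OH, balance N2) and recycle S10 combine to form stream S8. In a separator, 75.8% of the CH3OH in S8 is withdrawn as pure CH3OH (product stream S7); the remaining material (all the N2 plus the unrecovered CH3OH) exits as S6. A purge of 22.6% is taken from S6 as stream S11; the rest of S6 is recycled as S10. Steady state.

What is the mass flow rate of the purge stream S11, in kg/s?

N2 enters only via S12 and leaves only via the purge: 1540×0.440 = 0.226×(N2 in S6), and the separator passes all N2, so N2 in S8 = N2 in S6 = 2998.2 kg/s.
CH3OH in S8: m_A = 1540×0.560 + (1−0.226)·(1−0.758)·m_A, so m_A = 862.4/0.8127 = 1061.2 kg/s.
S6 = (1−0.758)×1061.2 + 2998.2 = 3255 kg/s.
Purge S11 = 0.226×3255 = 735.64 kg/s.

735.6 kg/s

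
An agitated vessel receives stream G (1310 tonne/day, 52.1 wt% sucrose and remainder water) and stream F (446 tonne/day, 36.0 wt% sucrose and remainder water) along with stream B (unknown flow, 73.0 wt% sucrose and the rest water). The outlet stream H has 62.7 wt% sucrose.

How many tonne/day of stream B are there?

2504 tonne/day

Let B be the unknown flow. Total out = 1756 + B.
sucrose balance: 843.07 + 0.730·B = 0.627·(1756 + B)
(0.730 − 0.627)·B = 0.627×1756 − 843.07 = 257.94
B = 257.94 / 0.103 = 2504.3 tonne/day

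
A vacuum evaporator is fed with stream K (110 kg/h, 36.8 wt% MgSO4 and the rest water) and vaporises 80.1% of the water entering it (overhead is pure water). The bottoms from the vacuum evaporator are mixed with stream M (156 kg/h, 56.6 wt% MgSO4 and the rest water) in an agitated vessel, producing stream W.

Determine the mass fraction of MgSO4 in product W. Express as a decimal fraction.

Vapour removed = 0.801×0.632×110 = 55.686 kg/h; concentrate = 54.314 kg/h.
MgSO4 reaching the mixer = 40.48 (from concentrate) + 156×0.566 = 128.78 kg/h.
Product flow = 54.314 + 156 = 210.31 kg/h; MgSO4 fraction = 0.612.

0.612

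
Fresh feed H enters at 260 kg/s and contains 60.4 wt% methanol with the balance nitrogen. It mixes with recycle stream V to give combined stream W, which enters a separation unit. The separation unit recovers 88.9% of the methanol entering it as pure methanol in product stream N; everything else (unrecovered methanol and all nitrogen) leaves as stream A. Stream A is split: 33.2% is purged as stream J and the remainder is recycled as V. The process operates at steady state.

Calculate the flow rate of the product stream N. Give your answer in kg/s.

methanol in W: m_A = 260×0.604 + (1−0.332)·(1−0.889)·m_A, so m_A = 157.04/0.9259 = 169.62 kg/s.
Product N = 0.889×169.62 = 150.79 kg/s.

150.8 kg/s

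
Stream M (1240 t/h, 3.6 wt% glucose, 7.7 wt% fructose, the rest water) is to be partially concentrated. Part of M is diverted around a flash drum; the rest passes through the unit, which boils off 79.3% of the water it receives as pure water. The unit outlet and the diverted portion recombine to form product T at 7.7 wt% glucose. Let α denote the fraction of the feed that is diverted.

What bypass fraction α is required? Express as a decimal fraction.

0.243

All 1240×0.036 = 44.64 t/h of glucose reaches T, so T = 44.64/0.077 = 579.74 t/h and vapour = 660.26 t/h.
The evaporator receives (1−α)·1240 of feed at 0.887 water and removes 0.793 of that water:
0.793×0.887×(1−α)×1240 = 660.26
(1−α) = 660.26/872.2 = 0.7570;  α = 0.2430.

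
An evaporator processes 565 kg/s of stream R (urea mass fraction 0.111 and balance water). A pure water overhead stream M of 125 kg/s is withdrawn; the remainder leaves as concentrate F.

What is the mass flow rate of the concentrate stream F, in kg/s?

440 kg/s

Concentrate = 565 − 125 = 440 kg/s.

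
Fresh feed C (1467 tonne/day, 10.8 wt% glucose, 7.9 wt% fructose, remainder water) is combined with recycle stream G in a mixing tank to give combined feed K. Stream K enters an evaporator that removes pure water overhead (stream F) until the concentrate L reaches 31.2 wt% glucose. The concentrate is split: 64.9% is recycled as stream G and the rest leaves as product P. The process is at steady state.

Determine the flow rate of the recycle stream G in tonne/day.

938.9 tonne/day

Overall glucose balance (none leaves overhead): glucose in fresh feed = glucose in product, i.e. 1467×0.108 = (1−0.649)·L·0.312.
L = 158.44/(0.312×0.351) = 1446.7 tonne/day.
Recycle G = 0.649×1446.7 = 938.94 tonne/day.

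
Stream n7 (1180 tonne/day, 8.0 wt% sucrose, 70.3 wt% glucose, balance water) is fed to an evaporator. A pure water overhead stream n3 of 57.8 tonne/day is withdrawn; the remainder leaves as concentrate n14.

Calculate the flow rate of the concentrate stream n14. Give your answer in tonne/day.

1122 tonne/day

Concentrate = 1180 − 57.8 = 1122.2 tonne/day.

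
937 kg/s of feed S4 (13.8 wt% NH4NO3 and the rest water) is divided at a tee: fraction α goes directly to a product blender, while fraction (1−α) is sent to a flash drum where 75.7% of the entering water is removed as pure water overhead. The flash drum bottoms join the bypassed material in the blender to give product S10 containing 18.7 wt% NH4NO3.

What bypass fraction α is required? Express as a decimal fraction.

0.598

All 937×0.138 = 129.31 kg/s of NH4NO3 reaches S10, so S10 = 129.31/0.187 = 691.48 kg/s and vapour = 245.52 kg/s.
The evaporator receives (1−α)·937 of feed at 0.862 water and removes 0.757 of that water:
0.757×0.862×(1−α)×937 = 245.52
(1−α) = 245.52/611.42 = 0.4016;  α = 0.5984.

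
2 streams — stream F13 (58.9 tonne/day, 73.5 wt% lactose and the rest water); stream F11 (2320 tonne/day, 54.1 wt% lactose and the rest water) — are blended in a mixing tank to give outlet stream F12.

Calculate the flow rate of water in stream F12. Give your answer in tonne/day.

1080 tonne/day

water out = water in = 58.9×0.265 + 2320×0.459 = 1080.5 tonne/day.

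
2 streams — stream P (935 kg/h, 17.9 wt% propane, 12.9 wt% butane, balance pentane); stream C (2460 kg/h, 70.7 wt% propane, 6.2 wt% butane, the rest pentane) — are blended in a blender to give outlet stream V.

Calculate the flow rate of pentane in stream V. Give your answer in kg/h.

pentane out = pentane in = 935×0.692 + 2460×0.231 = 1215.3 kg/h.

1215 kg/h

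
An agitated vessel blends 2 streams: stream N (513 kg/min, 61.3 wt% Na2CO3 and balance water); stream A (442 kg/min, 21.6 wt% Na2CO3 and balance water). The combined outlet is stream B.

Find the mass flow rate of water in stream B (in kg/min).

545.1 kg/min

water out = water in = 513×0.387 + 442×0.784 = 545.06 kg/min.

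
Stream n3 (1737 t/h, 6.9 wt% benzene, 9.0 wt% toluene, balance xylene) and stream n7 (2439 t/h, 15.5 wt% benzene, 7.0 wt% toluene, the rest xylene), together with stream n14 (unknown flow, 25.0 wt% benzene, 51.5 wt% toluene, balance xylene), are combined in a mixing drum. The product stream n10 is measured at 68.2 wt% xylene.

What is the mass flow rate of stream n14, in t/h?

Let n14 be the unknown flow. Total out = 4176 + n14.
xylene balance: 3351 + 0.235·n14 = 0.682·(4176 + n14)
(0.235 − 0.682)·n14 = 0.682×4176 − 3351 = -503.01
n14 = -503.01 / -0.447 = 1125.3 t/h

1125 t/h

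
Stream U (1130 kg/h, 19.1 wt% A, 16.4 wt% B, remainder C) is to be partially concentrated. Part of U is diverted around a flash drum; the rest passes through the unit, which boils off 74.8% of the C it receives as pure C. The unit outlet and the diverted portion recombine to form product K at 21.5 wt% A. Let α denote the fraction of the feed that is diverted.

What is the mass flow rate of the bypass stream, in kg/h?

868.5 kg/h

All 1130×0.191 = 215.83 kg/h of A reaches K, so K = 215.83/0.215 = 1003.9 kg/h and vapour = 126.14 kg/h.
The evaporator receives (1−α)·1130 of feed at 0.645 C and removes 0.748 of that C:
0.748×0.645×(1−α)×1130 = 126.14
(1−α) = 126.14/545.18 = 0.2314;  α = 0.7686.
Bypass flow = 0.7686×1130 = 868.55 kg/h.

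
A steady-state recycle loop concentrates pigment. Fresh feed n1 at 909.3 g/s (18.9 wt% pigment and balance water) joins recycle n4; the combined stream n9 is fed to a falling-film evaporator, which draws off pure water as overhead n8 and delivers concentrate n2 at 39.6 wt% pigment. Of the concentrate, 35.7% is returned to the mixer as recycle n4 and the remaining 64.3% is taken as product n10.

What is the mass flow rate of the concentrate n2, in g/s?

Overall pigment balance (none leaves overhead): pigment in fresh feed = pigment in product, i.e. 909.3×0.189 = (1−0.357)·n2·0.396.
n2 = 171.86/(0.396×0.643) = 674.94 g/s.

674.9 g/s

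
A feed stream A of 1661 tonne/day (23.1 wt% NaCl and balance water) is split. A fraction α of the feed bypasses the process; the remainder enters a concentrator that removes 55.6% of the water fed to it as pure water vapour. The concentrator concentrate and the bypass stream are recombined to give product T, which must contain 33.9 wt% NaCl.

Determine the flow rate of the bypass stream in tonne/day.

423.4 tonne/day

All 1661×0.231 = 383.69 tonne/day of NaCl reaches T, so T = 383.69/0.339 = 1131.8 tonne/day and vapour = 529.17 tonne/day.
The evaporator receives (1−α)·1661 of feed at 0.769 water and removes 0.556 of that water:
0.556×0.769×(1−α)×1661 = 529.17
(1−α) = 529.17/710.18 = 0.7451;  α = 0.2549.
Bypass flow = 0.2549×1661 = 423.37 tonne/day.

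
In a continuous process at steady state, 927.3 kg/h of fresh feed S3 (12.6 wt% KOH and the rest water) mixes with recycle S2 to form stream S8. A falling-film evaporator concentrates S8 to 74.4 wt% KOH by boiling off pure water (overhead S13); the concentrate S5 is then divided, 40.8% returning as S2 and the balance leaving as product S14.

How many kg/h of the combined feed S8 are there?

Overall KOH balance (none leaves overhead): KOH in fresh feed = KOH in product, i.e. 927.3×0.126 = (1−0.408)·S5·0.744.
S5 = 116.84/(0.744×0.592) = 265.27 kg/h.
Recycle S2 = 0.408×265.27 = 108.23 kg/h.
Combined feed S8 = 927.3 + 108.23 = 1035.5 kg/h.

1036 kg/h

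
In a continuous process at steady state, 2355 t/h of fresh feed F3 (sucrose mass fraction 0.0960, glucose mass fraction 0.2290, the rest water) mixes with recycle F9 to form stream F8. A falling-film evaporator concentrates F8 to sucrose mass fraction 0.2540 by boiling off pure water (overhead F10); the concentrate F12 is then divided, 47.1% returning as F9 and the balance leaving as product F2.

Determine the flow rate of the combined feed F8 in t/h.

3147 t/h

Overall sucrose balance (none leaves overhead): sucrose in fresh feed = sucrose in product, i.e. 2355×0.096 = (1−0.471)·F12·0.254.
F12 = 226.08/(0.254×0.529) = 1682.6 t/h.
Recycle F9 = 0.471×1682.6 = 792.49 t/h.
Combined feed F8 = 2355 + 792.49 = 3147.5 t/h.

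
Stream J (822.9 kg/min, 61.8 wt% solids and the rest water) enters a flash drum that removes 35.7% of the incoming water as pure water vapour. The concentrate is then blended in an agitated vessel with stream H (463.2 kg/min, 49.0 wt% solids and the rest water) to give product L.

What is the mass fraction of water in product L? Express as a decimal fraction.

Vapour removed = 0.357×0.382×822.9 = 112.22 kg/min; concentrate = 710.68 kg/min.
water reaching the mixer = 202.13 (from concentrate) + 463.2×0.510 = 438.36 kg/min.
Product flow = 710.68 + 463.2 = 1173.9 kg/min; water fraction = 0.373.

0.373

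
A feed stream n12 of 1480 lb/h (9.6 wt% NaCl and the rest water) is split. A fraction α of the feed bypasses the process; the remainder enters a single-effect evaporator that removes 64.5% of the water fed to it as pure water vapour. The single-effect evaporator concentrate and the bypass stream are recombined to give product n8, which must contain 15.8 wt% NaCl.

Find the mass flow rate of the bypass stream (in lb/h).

All 1480×0.096 = 142.08 lb/h of NaCl reaches n8, so n8 = 142.08/0.158 = 899.24 lb/h and vapour = 580.76 lb/h.
The evaporator receives (1−α)·1480 of feed at 0.904 water and removes 0.645 of that water:
0.645×0.904×(1−α)×1480 = 580.76
(1−α) = 580.76/862.96 = 0.6730;  α = 0.3270.
Bypass flow = 0.3270×1480 = 483.98 lb/h.

484 lb/h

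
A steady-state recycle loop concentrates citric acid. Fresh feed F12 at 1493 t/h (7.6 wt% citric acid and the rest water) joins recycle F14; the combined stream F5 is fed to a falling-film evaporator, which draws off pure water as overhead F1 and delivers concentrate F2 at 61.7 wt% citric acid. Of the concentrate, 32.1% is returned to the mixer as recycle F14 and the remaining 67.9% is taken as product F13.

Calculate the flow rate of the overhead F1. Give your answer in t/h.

Overall citric acid balance (none leaves overhead): citric acid in fresh feed = citric acid in product, i.e. 1493×0.076 = (1−0.321)·F2·0.617.
F2 = 113.47/(0.617×0.679) = 270.84 t/h.
Recycle F14 = 0.321×270.84 = 86.941 t/h.
Combined feed F5 = 1493 + 86.941 = 1579.9 t/h.
Overhead F1 = F5 − F2 = 1579.9 − 270.84 = 1309.1 t/h.

1309 t/h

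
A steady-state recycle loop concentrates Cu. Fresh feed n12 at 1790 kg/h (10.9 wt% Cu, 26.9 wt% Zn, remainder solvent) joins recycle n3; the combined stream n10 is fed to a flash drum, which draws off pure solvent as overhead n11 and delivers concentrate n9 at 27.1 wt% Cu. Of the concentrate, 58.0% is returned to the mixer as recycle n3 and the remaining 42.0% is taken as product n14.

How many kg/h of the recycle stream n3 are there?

994.2 kg/h

Overall Cu balance (none leaves overhead): Cu in fresh feed = Cu in product, i.e. 1790×0.109 = (1−0.580)·n9·0.271.
n9 = 195.11/(0.271×0.420) = 1714.2 kg/h.
Recycle n3 = 0.580×1714.2 = 994.23 kg/h.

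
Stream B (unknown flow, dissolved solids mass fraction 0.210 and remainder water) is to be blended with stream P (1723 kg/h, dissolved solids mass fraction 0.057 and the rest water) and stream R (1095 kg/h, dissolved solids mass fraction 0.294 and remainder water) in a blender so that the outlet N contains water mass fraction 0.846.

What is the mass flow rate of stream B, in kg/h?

Let B be the unknown flow. Total out = 2818 + B.
water balance: 2397.9 + 0.790·B = 0.846·(2818 + B)
(0.790 − 0.846)·B = 0.846×2818 − 2397.9 = -13.831
B = -13.831 / -0.056 = 246.98 kg/h

247 kg/h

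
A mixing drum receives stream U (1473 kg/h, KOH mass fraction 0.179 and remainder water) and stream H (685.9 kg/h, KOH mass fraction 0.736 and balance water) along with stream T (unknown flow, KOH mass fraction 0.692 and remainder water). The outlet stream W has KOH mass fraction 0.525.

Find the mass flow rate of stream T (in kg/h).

2185 kg/h

Let T be the unknown flow. Total out = 2158.9 + T.
KOH balance: 768.49 + 0.692·T = 0.525·(2158.9 + T)
(0.692 − 0.525)·T = 0.525×2158.9 − 768.49 = 364.93
T = 364.93 / 0.167 = 2185.2 kg/h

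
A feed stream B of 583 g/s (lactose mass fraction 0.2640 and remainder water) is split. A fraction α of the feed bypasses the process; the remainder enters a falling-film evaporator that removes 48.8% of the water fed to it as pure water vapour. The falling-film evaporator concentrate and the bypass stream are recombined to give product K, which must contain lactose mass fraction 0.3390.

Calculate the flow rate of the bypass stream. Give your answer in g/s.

223.9 g/s

All 583×0.264 = 153.91 g/s of lactose reaches K, so K = 153.91/0.339 = 454.02 g/s and vapour = 128.98 g/s.
The evaporator receives (1−α)·583 of feed at 0.736 water and removes 0.488 of that water:
0.488×0.736×(1−α)×583 = 128.98
(1−α) = 128.98/209.39 = 0.6160;  α = 0.3840.
Bypass flow = 0.3840×583 = 223.89 g/s.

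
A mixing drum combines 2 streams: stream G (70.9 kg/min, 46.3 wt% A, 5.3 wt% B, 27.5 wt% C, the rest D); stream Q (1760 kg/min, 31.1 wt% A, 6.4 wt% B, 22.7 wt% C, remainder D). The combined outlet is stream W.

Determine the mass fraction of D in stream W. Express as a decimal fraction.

Total flow out = 70.9 + 1760 = 1830.9 kg/min.
D in = 70.9×0.209 + 1760×0.398 = 715.3 kg/min.
D mass fraction in W = 715.3/1830.9 = 0.391.

0.391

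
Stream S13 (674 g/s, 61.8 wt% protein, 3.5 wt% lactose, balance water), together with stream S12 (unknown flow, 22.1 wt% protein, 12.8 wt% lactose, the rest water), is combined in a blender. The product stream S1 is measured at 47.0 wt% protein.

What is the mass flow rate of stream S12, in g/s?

Let S12 be the unknown flow. Total out = 674 + S12.
protein balance: 416.53 + 0.221·S12 = 0.470·(674 + S12)
(0.221 − 0.470)·S12 = 0.470×674 − 416.53 = -99.752
S12 = -99.752 / -0.249 = 400.61 g/s

400.6 g/s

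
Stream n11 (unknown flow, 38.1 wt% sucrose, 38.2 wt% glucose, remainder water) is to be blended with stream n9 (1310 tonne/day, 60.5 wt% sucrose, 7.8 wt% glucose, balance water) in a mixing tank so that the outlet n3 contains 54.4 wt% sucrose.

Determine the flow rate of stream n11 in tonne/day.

Let n11 be the unknown flow. Total out = 1310 + n11.
sucrose balance: 792.55 + 0.381·n11 = 0.544·(1310 + n11)
(0.381 − 0.544)·n11 = 0.544×1310 − 792.55 = -79.91
n11 = -79.91 / -0.163 = 490.25 tonne/day

490.2 tonne/day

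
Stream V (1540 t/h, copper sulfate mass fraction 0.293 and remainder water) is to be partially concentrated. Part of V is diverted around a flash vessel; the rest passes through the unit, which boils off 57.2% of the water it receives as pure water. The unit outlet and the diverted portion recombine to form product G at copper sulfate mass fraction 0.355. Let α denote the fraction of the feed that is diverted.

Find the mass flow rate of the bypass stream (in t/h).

874.9 t/h

All 1540×0.293 = 451.22 t/h of copper sulfate reaches G, so G = 451.22/0.355 = 1271 t/h and vapour = 268.96 t/h.
The evaporator receives (1−α)·1540 of feed at 0.707 water and removes 0.572 of that water:
0.572×0.707×(1−α)×1540 = 268.96
(1−α) = 268.96/622.78 = 0.4319;  α = 0.5681.
Bypass flow = 0.5681×1540 = 874.93 t/h.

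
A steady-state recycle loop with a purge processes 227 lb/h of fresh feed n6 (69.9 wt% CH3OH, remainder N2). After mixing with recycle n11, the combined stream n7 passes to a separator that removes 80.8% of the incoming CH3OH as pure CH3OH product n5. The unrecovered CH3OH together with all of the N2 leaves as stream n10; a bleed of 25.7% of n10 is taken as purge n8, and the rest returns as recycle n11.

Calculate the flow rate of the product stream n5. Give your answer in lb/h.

CH3OH in n7: m_A = 227×0.699 + (1−0.257)·(1−0.808)·m_A, so m_A = 158.67/0.8573 = 185.08 lb/h.
Product n5 = 0.808×185.08 = 149.54 lb/h.

149.5 lb/h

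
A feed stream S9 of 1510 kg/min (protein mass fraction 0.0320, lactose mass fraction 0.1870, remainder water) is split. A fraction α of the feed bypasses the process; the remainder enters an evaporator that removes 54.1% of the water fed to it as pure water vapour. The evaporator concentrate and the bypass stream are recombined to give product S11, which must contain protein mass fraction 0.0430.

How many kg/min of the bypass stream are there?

All 1510×0.032 = 48.32 kg/min of protein reaches S11, so S11 = 48.32/0.043 = 1123.7 kg/min and vapour = 386.28 kg/min.
The evaporator receives (1−α)·1510 of feed at 0.781 water and removes 0.541 of that water:
0.541×0.781×(1−α)×1510 = 386.28
(1−α) = 386.28/638.01 = 0.6054;  α = 0.3946.
Bypass flow = 0.3946×1510 = 595.78 kg/min.

595.8 kg/min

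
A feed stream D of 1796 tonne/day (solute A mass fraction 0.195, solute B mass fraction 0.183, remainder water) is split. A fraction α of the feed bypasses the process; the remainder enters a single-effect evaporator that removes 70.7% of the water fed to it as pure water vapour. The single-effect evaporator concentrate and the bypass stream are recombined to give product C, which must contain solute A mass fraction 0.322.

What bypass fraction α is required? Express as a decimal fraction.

All 1796×0.195 = 350.22 tonne/day of solute A reaches C, so C = 350.22/0.322 = 1087.6 tonne/day and vapour = 708.36 tonne/day.
The evaporator receives (1−α)·1796 of feed at 0.622 water and removes 0.707 of that water:
0.707×0.622×(1−α)×1796 = 708.36
(1−α) = 708.36/789.8 = 0.8969;  α = 0.1031.

0.103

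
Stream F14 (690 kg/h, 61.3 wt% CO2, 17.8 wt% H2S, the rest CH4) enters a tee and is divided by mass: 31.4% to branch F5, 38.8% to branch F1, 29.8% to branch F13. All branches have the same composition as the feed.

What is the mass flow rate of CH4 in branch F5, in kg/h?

45.28 kg/h

Branch F5 total = 0.314×690 = 216.66 kg/h.
CH4 in F5 = 0.209×216.66 = 45.282 kg/h.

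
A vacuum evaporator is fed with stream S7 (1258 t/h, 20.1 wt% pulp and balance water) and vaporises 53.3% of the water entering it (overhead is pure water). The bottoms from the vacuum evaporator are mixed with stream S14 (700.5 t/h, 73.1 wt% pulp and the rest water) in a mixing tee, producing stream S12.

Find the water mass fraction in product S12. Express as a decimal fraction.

Vapour removed = 0.533×0.799×1258 = 535.74 t/h; concentrate = 722.26 t/h.
water reaching the mixer = 469.4 (from concentrate) + 700.5×0.269 = 657.84 t/h.
Product flow = 722.26 + 700.5 = 1422.8 t/h; water fraction = 0.462.

0.462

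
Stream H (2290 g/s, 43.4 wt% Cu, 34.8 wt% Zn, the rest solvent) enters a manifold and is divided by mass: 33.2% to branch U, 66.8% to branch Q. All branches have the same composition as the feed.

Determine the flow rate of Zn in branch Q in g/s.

532.3 g/s

Branch Q total = 0.668×2290 = 1529.7 g/s.
Zn in Q = 0.348×1529.7 = 532.34 g/s.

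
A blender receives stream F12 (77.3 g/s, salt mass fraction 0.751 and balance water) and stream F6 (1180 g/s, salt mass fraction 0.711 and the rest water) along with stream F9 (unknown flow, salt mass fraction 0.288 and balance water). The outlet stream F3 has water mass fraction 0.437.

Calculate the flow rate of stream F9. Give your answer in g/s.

687.9 g/s

Let F9 be the unknown flow. Total out = 1257.3 + F9.
water balance: 360.27 + 0.712·F9 = 0.437·(1257.3 + F9)
(0.712 − 0.437)·F9 = 0.437×1257.3 − 360.27 = 189.17
F9 = 189.17 / 0.275 = 687.9 g/s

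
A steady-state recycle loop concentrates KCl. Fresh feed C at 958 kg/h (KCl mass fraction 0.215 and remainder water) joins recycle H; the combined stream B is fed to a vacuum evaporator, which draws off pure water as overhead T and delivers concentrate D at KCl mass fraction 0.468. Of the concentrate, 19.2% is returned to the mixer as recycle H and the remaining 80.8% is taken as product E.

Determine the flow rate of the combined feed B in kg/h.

Overall KCl balance (none leaves overhead): KCl in fresh feed = KCl in product, i.e. 958×0.215 = (1−0.192)·D·0.468.
D = 205.97/(0.468×0.808) = 544.69 kg/h.
Recycle H = 0.192×544.69 = 104.58 kg/h.
Combined feed B = 958 + 104.58 = 1062.6 kg/h.

1063 kg/h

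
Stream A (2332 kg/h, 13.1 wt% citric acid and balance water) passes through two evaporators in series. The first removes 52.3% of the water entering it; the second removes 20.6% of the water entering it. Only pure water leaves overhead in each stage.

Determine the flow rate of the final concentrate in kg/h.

water in feed = 2332×0.869 = 2026.5 kg/h.
After stage 1: water left = (1−0.523)×2026.5 = 966.64; stream total = 1272.1 kg/h.
After stage 2: water left = (1−0.206)×966.64 = 767.52; final concentrate = 1073 kg/h.

1073 kg/h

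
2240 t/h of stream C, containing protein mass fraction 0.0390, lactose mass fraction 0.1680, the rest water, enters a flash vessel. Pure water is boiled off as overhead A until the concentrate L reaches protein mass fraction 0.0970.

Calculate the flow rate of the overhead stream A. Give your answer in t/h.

1339 t/h

protein is conserved: 2240×0.039 = 87.36 t/h all reports to the concentrate.
Concentrate = 87.36/(target fraction) = 900.62 t/h.
Overhead = 2240 − 900.62 = 1339.4 t/h.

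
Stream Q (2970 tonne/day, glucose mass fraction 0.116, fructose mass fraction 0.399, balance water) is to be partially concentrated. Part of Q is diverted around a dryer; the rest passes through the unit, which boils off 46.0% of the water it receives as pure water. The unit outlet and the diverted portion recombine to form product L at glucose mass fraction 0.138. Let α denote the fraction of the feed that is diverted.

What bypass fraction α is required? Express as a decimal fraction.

All 2970×0.116 = 344.52 tonne/day of glucose reaches L, so L = 344.52/0.138 = 2496.5 tonne/day and vapour = 473.48 tonne/day.
The evaporator receives (1−α)·2970 of feed at 0.485 water and removes 0.460 of that water:
0.460×0.485×(1−α)×2970 = 473.48
(1−α) = 473.48/662.61 = 0.7146;  α = 0.2854.

0.285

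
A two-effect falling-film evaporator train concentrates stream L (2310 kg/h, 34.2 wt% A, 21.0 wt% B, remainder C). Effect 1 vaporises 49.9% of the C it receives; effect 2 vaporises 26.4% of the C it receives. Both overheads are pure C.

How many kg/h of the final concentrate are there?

1657 kg/h

C in feed = 2310×0.448 = 1034.9 kg/h.
After stage 1: C left = (1−0.499)×1034.9 = 518.47; stream total = 1793.6 kg/h.
After stage 2: C left = (1−0.264)×518.47 = 381.6; final concentrate = 1656.7 kg/h.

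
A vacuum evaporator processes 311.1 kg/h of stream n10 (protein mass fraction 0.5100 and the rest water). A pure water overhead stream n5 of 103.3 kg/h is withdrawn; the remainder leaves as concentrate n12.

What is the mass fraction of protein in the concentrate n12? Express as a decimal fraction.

protein is not removed: 311.1×0.510 = 158.66 kg/h of protein enters n12.
Concentrate = 311.1 − 103.3 = 207.8 kg/h.
Mass fraction = 158.66/207.8 = 0.7635.

0.7635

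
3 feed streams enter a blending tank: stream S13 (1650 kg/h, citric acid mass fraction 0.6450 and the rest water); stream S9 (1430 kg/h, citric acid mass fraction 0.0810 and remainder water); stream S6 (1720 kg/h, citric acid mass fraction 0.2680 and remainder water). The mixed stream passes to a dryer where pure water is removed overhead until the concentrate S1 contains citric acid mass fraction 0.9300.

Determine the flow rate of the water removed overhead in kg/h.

3035 kg/h

citric acid entering = 1650×0.645 + 1430×0.081 + 1720×0.268 = 1641 kg/h.
All citric acid reports to S1, so S1 = 1641/0.930 = 1764.6 kg/h.
Total feed = 4800 kg/h; overhead = 4800 − 1764.6 = 3035.4 kg/h.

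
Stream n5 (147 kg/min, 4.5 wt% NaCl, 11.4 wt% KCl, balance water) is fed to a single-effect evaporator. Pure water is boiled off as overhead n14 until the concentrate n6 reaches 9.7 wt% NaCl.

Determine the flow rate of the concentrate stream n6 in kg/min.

68.2 kg/min

NaCl is conserved: 147×0.045 = 6.615 kg/min all reports to the concentrate.
Concentrate = 6.615/(target fraction) = 68.196 kg/min.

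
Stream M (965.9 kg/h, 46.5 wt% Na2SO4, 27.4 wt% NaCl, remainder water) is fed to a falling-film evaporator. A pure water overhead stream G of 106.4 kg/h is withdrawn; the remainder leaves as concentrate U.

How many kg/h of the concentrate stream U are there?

859.5 kg/h

Concentrate = 965.9 − 106.4 = 859.5 kg/h.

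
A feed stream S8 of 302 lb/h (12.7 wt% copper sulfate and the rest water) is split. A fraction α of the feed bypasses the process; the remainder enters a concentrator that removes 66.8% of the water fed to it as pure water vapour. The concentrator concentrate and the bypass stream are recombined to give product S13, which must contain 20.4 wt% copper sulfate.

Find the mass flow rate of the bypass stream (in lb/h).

106.5 lb/h

All 302×0.127 = 38.354 lb/h of copper sulfate reaches S13, so S13 = 38.354/0.204 = 188.01 lb/h and vapour = 113.99 lb/h.
The evaporator receives (1−α)·302 of feed at 0.873 water and removes 0.668 of that water:
0.668×0.873×(1−α)×302 = 113.99
(1−α) = 113.99/176.12 = 0.6472;  α = 0.3528.
Bypass flow = 0.3528×302 = 106.53 lb/h.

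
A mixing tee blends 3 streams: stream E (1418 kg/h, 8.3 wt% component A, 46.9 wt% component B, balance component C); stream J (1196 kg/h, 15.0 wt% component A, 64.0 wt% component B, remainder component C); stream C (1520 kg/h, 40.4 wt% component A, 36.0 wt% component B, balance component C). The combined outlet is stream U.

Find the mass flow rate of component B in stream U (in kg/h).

1978 kg/h

component B out = component B in = 1418×0.469 + 1196×0.640 + 1520×0.360 = 1977.7 kg/h.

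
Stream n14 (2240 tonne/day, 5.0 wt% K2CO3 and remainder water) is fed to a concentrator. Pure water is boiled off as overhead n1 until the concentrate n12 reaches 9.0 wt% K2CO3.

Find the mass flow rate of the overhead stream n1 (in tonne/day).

995.6 tonne/day

K2CO3 is conserved: 2240×0.050 = 112 tonne/day all reports to the concentrate.
Concentrate = 112/(target fraction) = 1244.4 tonne/day.
Overhead = 2240 − 1244.4 = 995.56 tonne/day.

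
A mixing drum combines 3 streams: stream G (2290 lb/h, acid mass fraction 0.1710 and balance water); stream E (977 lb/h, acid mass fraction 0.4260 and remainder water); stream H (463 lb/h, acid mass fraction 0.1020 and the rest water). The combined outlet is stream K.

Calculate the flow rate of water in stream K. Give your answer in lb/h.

2875 lb/h

water out = water in = 2290×0.829 + 977×0.574 + 463×0.898 = 2875 lb/h.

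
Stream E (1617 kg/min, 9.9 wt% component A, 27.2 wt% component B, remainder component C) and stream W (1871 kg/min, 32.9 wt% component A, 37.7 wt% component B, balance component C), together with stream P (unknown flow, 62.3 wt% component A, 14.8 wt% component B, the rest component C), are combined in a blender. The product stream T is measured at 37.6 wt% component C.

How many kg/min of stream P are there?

1739 kg/min

Let P be the unknown flow. Total out = 3488 + P.
component C balance: 1567.2 + 0.229·P = 0.376·(3488 + P)
(0.229 − 0.376)·P = 0.376×3488 − 1567.2 = -255.68
P = -255.68 / -0.147 = 1739.3 kg/min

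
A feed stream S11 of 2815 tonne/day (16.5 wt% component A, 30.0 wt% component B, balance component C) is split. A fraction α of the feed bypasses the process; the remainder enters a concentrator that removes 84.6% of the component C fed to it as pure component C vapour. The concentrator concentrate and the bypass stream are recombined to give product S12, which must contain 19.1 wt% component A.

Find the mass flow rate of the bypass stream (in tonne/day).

All 2815×0.165 = 464.48 tonne/day of component A reaches S12, so S12 = 464.48/0.191 = 2431.8 tonne/day and vapour = 383.19 tonne/day.
The evaporator receives (1−α)·2815 of feed at 0.535 component C and removes 0.846 of that component C:
0.846×0.535×(1−α)×2815 = 383.19
(1−α) = 383.19/1274.1 = 0.3008;  α = 0.6992.
Bypass flow = 0.6992×2815 = 1968.4 tonne/day.

1968 tonne/day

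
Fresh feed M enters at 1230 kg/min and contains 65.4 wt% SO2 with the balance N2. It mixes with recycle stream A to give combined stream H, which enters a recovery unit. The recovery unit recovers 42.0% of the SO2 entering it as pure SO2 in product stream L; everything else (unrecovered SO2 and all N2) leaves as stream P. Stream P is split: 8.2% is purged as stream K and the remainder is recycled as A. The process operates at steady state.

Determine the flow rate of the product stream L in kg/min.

SO2 in H: m_A = 1230×0.654 + (1−0.082)·(1−0.420)·m_A, so m_A = 804.42/0.4676 = 1720.5 kg/min.
Product L = 0.420×1720.5 = 722.59 kg/min.

722.6 kg/min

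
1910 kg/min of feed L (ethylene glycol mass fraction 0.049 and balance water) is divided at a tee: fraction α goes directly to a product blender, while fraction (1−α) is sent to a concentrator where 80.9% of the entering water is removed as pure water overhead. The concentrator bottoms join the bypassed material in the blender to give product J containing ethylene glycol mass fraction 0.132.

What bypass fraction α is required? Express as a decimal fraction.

0.183

All 1910×0.049 = 93.59 kg/min of ethylene glycol reaches J, so J = 93.59/0.132 = 709.02 kg/min and vapour = 1201 kg/min.
The evaporator receives (1−α)·1910 of feed at 0.951 water and removes 0.809 of that water:
0.809×0.951×(1−α)×1910 = 1201
(1−α) = 1201/1469.5 = 0.8173;  α = 0.1827.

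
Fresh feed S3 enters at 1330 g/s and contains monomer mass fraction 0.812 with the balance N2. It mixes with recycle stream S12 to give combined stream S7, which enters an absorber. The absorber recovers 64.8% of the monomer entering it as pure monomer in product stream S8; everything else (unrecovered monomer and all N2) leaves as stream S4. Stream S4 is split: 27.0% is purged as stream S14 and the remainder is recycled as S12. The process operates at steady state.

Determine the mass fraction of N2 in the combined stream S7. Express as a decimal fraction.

N2 enters only via S3 and leaves only via the purge: 1330×0.188 = 0.270×(N2 in S4), and the absorber passes all N2, so N2 in S7 = N2 in S4 = 926.07 g/s.
monomer in S7: m_A = 1330×0.812 + (1−0.270)·(1−0.648)·m_A, so m_A = 1080/0.7430 = 1453.4 g/s.
S7 = 1453.4 + 926.07 = 2379.5 g/s.
N2 fraction in S7 = 926.07/2379.5 = 0.389.

0.389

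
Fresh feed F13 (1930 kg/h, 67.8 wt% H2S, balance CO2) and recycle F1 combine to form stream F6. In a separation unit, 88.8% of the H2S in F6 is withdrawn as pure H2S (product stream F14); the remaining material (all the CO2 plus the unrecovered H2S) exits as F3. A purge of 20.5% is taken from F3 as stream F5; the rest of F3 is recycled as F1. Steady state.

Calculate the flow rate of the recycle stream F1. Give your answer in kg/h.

2538 kg/h

CO2 enters only via F13 and leaves only via the purge: 1930×0.322 = 0.205×(CO2 in F3), and the separation unit passes all CO2, so CO2 in F6 = CO2 in F3 = 3031.5 kg/h.
H2S in F6: m_A = 1930×0.678 + (1−0.205)·(1−0.888)·m_A, so m_A = 1308.5/0.9110 = 1436.4 kg/h.
F3 = (1−0.888)×1436.4 + 3031.5 = 3192.4 kg/h.
Recycle F1 = (1−0.205)×3192.4 = 2538 kg/h.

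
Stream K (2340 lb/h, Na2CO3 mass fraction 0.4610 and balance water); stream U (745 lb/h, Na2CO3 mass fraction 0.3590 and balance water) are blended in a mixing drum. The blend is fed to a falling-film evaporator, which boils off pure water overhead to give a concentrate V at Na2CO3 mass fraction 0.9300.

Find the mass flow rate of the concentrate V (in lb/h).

1448 lb/h

Na2CO3 entering = 2340×0.461 + 745×0.359 = 1346.2 lb/h.
All Na2CO3 reports to V, so V = 1346.2/0.930 = 1447.5 lb/h.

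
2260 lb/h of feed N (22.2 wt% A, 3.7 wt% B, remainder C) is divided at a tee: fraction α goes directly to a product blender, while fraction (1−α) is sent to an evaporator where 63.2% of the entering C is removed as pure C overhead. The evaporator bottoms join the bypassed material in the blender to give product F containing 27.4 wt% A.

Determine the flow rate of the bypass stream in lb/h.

1344 lb/h

All 2260×0.222 = 501.72 lb/h of A reaches F, so F = 501.72/0.274 = 1831.1 lb/h and vapour = 428.91 lb/h.
The evaporator receives (1−α)·2260 of feed at 0.741 C and removes 0.632 of that C:
0.632×0.741×(1−α)×2260 = 428.91
(1−α) = 428.91/1058.4 = 0.4052;  α = 0.5948.
Bypass flow = 0.5948×2260 = 1344.1 lb/h.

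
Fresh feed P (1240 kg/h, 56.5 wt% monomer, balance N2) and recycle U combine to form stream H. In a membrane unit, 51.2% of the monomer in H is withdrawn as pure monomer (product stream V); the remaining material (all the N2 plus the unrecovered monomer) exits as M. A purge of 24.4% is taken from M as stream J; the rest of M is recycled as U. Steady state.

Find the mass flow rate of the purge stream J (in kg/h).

N2 enters only via P and leaves only via the purge: 1240×0.435 = 0.244×(N2 in M), and the membrane unit passes all N2, so N2 in H = N2 in M = 2210.7 kg/h.
monomer in H: m_A = 1240×0.565 + (1−0.244)·(1−0.512)·m_A, so m_A = 700.6/0.6311 = 1110.2 kg/h.
M = (1−0.512)×1110.2 + 2210.7 = 2752.4 kg/h.
Purge J = 0.244×2752.4 = 671.59 kg/h.

671.6 kg/h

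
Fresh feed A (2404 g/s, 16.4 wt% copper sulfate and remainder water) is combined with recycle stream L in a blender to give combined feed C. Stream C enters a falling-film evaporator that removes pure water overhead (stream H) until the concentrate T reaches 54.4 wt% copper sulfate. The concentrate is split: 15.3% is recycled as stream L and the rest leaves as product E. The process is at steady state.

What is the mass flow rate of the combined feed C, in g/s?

Overall copper sulfate balance (none leaves overhead): copper sulfate in fresh feed = copper sulfate in product, i.e. 2404×0.164 = (1−0.153)·T·0.544.
T = 394.26/(0.544×0.847) = 855.65 g/s.
Recycle L = 0.153×855.65 = 130.91 g/s.
Combined feed C = 2404 + 130.91 = 2534.9 g/s.

2535 g/s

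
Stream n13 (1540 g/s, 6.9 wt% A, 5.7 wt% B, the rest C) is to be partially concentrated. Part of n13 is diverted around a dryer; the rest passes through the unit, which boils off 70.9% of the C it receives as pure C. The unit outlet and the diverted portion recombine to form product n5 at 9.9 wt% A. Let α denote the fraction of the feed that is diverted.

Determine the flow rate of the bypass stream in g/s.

All 1540×0.069 = 106.26 g/s of A reaches n5, so n5 = 106.26/0.099 = 1073.3 g/s and vapour = 466.67 g/s.
The evaporator receives (1−α)·1540 of feed at 0.874 C and removes 0.709 of that C:
0.709×0.874×(1−α)×1540 = 466.67
(1−α) = 466.67/954.29 = 0.4890;  α = 0.5110.
Bypass flow = 0.5110×1540 = 786.91 g/s.

786.9 g/s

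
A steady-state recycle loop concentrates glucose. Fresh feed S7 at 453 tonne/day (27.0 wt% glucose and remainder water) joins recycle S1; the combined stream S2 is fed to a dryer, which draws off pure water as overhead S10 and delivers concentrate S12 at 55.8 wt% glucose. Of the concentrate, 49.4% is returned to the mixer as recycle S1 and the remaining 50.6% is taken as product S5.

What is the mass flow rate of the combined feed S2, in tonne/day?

Overall glucose balance (none leaves overhead): glucose in fresh feed = glucose in product, i.e. 453×0.270 = (1−0.494)·S12·0.558.
S12 = 122.31/(0.558×0.506) = 433.19 tonne/day.
Recycle S1 = 0.494×433.19 = 214 tonne/day.
Combined feed S2 = 453 + 214 = 667 tonne/day.

667 tonne/day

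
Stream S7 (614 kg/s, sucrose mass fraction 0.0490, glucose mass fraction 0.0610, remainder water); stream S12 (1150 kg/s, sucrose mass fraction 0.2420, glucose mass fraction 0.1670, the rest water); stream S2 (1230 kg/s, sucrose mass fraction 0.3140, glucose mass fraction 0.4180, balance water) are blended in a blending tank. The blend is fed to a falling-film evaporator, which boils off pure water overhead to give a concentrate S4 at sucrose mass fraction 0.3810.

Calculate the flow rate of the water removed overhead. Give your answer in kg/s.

1171 kg/s

sucrose entering = 614×0.049 + 1150×0.242 + 1230×0.314 = 694.61 kg/s.
All sucrose reports to S4, so S4 = 694.61/0.381 = 1823.1 kg/s.
Total feed = 2994 kg/s; overhead = 2994 − 1823.1 = 1170.9 kg/s.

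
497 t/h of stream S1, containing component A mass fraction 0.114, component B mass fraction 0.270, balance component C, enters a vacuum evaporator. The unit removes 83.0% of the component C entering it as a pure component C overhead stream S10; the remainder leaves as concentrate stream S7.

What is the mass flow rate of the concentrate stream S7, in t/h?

242.9 t/h

component C entering = 497×0.616 = 306.15 t/h; overhead removed = 0.830×306.15 = 254.11 t/h.
Concentrate = 497 − 254.11 = 242.89 t/h.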